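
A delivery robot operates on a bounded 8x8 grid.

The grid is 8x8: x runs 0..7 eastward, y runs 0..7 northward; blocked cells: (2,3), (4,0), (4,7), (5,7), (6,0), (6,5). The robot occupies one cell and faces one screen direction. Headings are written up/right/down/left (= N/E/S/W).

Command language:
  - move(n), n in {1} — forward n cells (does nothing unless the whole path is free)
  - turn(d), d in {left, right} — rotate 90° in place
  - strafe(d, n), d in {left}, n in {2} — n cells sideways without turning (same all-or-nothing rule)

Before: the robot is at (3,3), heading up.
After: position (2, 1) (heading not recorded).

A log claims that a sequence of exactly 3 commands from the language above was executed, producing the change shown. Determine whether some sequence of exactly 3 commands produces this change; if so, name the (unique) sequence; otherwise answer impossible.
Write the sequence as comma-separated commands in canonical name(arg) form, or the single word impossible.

turn(left), strafe(left, 2), move(1)

key: order matters: swapping turn(left) and move(1) lands elsewhere
from: at (3,3), heading up
t=1 turn(left) ⇒ at (3,3), heading left
t=2 strafe(left, 2) ⇒ at (3,1), heading left
t=3 move(1) ⇒ at (2,1), heading left
no other 3-command option fits: unique.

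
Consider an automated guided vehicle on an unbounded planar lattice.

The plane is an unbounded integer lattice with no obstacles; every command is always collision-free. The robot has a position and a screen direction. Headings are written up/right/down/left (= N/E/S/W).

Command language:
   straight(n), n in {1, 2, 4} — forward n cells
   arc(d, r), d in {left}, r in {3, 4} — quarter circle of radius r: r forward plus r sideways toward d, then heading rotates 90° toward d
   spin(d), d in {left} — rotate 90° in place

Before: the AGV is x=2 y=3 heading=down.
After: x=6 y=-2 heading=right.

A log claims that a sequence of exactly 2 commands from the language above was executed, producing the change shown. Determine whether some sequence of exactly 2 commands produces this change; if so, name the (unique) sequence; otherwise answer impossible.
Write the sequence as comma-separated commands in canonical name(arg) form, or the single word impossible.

straight(1), arc(left, 4)

key: cell and facing (now E) both changed — the 2 commands mix motion and turning
begin: x=2 y=3 heading=down
1. straight(1) → x=2 y=2 heading=down
2. arc(left, 4) → x=6 y=-2 heading=right
all 36 alternatives checked — unique.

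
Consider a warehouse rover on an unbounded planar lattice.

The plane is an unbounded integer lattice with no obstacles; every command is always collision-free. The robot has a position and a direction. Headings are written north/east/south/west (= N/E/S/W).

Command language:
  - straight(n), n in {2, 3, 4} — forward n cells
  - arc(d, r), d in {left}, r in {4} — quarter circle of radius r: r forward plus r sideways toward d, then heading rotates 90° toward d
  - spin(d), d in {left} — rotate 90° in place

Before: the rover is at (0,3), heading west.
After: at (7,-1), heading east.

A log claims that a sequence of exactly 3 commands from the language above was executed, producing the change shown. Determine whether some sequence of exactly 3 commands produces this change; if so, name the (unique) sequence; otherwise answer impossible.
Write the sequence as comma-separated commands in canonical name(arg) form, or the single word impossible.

spin(left), arc(left, 4), straight(3)

key: order matters: swapping spin(left) and straight(3) lands elsewhere
t0: at (0,3), heading west
1. spin(left) → at (0,3), heading south
2. arc(left, 4) → at (4,-1), heading east
3. straight(3) → at (7,-1), heading east
no other 3-command option fits: unique.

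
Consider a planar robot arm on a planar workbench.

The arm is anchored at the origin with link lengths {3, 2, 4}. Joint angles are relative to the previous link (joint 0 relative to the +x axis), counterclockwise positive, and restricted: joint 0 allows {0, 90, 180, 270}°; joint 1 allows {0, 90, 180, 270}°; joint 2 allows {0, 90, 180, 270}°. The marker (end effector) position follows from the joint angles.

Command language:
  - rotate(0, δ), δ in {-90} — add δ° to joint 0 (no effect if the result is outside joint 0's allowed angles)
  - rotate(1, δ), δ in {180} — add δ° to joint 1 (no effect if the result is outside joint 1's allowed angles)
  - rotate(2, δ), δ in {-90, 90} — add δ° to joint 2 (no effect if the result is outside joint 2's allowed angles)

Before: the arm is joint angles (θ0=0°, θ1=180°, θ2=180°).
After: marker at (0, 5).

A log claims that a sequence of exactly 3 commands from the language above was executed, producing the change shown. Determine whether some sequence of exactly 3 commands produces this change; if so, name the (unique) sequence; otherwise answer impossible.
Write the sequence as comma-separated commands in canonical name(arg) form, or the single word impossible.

from: joint angles (θ0=0°, θ1=180°, θ2=180°)
step 1 (rotate(0, -90)): joint angles (θ0=270°, θ1=180°, θ2=180°)
step 2 (rotate(0, -90)): joint angles (θ0=180°, θ1=180°, θ2=180°)
step 3 (rotate(0, -90)): joint angles (θ0=90°, θ1=180°, θ2=180°)
all 64 alternatives checked — unique.

rotate(0, -90), rotate(0, -90), rotate(0, -90)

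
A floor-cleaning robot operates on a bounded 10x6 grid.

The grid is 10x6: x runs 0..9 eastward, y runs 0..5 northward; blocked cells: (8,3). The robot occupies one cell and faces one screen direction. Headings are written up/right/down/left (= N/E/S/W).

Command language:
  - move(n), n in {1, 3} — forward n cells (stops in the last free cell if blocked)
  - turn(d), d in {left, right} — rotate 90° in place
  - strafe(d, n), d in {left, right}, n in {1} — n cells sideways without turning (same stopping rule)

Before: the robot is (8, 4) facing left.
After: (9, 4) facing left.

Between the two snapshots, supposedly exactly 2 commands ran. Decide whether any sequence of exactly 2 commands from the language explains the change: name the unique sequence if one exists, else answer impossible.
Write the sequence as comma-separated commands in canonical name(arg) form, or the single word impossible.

impossible

every 2-command combo misses the target.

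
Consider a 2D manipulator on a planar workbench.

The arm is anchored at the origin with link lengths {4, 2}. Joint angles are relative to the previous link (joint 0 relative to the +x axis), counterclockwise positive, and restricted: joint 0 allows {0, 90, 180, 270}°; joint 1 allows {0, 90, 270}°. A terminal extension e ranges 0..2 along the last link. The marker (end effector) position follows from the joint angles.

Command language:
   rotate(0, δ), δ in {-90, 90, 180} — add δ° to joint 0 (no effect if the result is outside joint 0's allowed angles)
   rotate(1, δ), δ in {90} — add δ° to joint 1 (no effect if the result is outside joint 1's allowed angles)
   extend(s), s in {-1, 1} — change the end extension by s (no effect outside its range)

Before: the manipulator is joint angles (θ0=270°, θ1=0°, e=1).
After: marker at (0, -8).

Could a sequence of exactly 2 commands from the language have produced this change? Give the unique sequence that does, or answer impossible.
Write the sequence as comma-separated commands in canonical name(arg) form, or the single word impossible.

extend(1), extend(1)

start: joint angles (θ0=270°, θ1=0°, e=1)
[1] after extend(1): joint angles (θ0=270°, θ1=0°, e=2)
[2] after extend(1): joint angles (θ0=270°, θ1=0°, e=2)
all 36 alternatives checked — unique.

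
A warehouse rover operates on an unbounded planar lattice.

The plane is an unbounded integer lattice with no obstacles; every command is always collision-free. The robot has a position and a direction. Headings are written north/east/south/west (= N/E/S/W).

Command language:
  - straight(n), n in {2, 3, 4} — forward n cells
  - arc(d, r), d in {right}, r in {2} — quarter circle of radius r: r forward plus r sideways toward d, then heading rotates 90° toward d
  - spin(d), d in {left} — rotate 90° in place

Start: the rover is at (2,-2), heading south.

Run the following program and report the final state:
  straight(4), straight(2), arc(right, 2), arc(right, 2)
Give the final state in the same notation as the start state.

at (-2,-8), heading north

t0: at (2,-2), heading south
t=1 straight(4) ⇒ at (2,-6), heading south
t=2 straight(2) ⇒ at (2,-8), heading south
t=3 arc(right, 2) ⇒ at (0,-10), heading west
t=4 arc(right, 2) ⇒ at (-2,-8), heading north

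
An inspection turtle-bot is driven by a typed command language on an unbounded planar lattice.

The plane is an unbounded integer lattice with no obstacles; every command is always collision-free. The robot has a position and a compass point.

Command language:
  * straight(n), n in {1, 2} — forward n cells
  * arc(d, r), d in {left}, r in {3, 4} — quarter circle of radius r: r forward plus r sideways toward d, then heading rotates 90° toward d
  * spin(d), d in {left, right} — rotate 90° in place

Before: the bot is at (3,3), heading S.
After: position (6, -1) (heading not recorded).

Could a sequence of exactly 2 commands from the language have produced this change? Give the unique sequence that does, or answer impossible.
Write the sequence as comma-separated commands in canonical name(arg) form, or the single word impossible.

straight(1), arc(left, 3)

key: running arc(left, 3) before straight(1) would end elsewhere — order is forced
from: at (3,3), heading S
[1] after straight(1): at (3,2), heading S
[2] after arc(left, 3): at (6,-1), heading E
uniquely the one of 36 2-step routes that fits.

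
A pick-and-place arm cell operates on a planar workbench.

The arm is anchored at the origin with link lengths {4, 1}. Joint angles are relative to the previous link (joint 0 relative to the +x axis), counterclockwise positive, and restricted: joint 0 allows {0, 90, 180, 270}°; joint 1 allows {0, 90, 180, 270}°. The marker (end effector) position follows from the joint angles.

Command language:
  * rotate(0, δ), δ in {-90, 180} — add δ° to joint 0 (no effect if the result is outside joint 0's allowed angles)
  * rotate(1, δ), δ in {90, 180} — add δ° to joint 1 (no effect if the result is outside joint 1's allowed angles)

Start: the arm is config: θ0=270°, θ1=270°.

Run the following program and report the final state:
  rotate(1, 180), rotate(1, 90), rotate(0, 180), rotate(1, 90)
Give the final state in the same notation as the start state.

begin: config: θ0=270°, θ1=270°
1. rotate(1, 180) → config: θ0=270°, θ1=90°
2. rotate(1, 90) → config: θ0=270°, θ1=180°
3. rotate(0, 180) → config: θ0=90°, θ1=180°
4. rotate(1, 90) → config: θ0=90°, θ1=270°

config: θ0=90°, θ1=270°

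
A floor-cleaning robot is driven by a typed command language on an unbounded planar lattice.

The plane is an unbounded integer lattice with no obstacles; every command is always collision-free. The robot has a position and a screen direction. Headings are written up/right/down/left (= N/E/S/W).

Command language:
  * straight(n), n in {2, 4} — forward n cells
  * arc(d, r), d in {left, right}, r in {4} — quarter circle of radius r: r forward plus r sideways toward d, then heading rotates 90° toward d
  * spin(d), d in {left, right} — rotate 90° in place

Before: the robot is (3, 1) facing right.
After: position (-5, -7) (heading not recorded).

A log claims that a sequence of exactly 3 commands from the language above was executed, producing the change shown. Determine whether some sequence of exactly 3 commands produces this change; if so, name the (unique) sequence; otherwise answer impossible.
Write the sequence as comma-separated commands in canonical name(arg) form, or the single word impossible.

key: order matters: swapping spin(right) and arc(left, 4) lands elsewhere
t0: (3, 1) facing right
step 1 (spin(right)): (3, 1) facing down
step 2 (arc(right, 4)): (-1, -3) facing left
step 3 (arc(left, 4)): (-5, -7) facing down
no rival 3-sequence matches.

spin(right), arc(right, 4), arc(left, 4)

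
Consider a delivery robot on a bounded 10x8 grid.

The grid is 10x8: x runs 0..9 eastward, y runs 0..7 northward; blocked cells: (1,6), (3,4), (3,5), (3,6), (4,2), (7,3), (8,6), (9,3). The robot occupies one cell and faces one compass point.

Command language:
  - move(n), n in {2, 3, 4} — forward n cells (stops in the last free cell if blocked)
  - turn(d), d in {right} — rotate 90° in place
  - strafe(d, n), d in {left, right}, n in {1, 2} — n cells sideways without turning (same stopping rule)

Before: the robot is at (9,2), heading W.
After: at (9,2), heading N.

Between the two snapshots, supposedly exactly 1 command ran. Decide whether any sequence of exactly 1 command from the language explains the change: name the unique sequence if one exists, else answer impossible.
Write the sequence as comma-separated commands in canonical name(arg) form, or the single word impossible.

key: parked at (9,2) the whole time — nothing moves the robot
start: at (9,2), heading W
t=1 turn(right) ⇒ at (9,2), heading N
all 8 alternatives checked — unique.

turn(right)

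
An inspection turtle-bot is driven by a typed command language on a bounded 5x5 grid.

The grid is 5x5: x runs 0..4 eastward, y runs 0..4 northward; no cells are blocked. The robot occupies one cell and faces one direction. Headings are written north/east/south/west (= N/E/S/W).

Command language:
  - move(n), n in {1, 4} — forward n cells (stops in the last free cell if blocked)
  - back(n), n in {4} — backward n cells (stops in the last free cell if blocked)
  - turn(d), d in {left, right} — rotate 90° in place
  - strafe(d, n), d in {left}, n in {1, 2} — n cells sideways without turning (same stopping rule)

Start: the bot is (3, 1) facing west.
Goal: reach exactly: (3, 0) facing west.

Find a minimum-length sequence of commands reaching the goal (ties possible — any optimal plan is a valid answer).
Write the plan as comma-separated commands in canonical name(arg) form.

strafe(left, 2)

t0: (3, 1) facing west
t=1 strafe(left, 2) ⇒ (3, 0) facing west
nothing shorter than 1 reaches the goal.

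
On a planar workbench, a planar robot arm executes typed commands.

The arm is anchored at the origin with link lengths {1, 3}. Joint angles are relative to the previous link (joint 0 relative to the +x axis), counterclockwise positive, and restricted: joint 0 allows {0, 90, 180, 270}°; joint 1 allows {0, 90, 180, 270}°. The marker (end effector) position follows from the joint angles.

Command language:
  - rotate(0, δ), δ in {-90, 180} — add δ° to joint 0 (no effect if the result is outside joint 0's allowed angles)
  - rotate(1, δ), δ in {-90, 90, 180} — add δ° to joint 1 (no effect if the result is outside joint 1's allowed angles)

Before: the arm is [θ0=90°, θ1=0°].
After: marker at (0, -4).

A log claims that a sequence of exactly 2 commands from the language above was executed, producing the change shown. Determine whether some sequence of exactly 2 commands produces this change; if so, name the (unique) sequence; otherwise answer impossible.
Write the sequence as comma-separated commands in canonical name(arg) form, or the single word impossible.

from: [θ0=90°, θ1=0°]
step 1 (rotate(0, -90)): [θ0=0°, θ1=0°]
step 2 (rotate(0, -90)): [θ0=270°, θ1=0°]
all 25 alternatives checked — unique.

rotate(0, -90), rotate(0, -90)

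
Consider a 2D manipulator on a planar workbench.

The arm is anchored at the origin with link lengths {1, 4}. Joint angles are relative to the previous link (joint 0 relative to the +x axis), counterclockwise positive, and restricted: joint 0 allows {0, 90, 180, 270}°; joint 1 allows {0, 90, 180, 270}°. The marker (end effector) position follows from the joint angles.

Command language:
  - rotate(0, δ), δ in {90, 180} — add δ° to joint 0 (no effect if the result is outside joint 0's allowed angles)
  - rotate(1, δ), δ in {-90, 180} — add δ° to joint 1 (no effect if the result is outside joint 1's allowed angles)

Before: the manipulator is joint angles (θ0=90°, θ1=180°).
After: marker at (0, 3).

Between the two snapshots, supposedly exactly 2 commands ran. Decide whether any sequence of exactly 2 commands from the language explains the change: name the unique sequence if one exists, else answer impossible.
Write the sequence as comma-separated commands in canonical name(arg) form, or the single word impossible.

t0: joint angles (θ0=90°, θ1=180°)
t=1 rotate(0, 90) ⇒ joint angles (θ0=180°, θ1=180°)
t=2 rotate(0, 90) ⇒ joint angles (θ0=270°, θ1=180°)
all 16 alternatives checked — unique.

rotate(0, 90), rotate(0, 90)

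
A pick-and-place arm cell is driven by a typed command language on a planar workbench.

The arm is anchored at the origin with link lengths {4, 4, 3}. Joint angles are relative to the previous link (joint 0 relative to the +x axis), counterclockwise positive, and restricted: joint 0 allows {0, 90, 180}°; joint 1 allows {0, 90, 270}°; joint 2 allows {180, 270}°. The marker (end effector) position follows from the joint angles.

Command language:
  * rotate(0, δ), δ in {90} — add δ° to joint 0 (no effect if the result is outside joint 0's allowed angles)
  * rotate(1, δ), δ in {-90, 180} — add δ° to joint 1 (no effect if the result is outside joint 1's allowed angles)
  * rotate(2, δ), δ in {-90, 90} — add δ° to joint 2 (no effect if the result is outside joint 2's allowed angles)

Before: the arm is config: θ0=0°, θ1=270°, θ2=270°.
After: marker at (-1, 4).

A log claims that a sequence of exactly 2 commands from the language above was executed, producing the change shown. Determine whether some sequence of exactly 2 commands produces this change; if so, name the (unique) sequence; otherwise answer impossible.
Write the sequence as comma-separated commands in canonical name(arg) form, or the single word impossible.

rotate(0, 90), rotate(0, 90)

from: config: θ0=0°, θ1=270°, θ2=270°
t=1 rotate(0, 90) ⇒ config: θ0=90°, θ1=270°, θ2=270°
t=2 rotate(0, 90) ⇒ config: θ0=180°, θ1=270°, θ2=270°
no other 2-command option fits: unique.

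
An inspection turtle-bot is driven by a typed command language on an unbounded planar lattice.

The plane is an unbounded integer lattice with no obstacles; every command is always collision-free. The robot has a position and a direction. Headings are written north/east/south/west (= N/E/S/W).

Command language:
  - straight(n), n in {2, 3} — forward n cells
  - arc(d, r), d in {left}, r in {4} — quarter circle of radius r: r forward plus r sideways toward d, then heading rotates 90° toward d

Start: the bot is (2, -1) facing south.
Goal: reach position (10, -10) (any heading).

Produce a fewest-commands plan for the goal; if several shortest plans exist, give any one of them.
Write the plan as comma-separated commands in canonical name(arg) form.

straight(3), straight(3), straight(3), arc(left, 4), arc(left, 4)

start: (2, -1) facing south
t=1 straight(3) ⇒ (2, -4) facing south
t=2 straight(3) ⇒ (2, -7) facing south
t=3 straight(3) ⇒ (2, -10) facing south
t=4 arc(left, 4) ⇒ (6, -14) facing east
t=5 arc(left, 4) ⇒ (10, -10) facing north
no 4-step plan works, so 5 is optimal.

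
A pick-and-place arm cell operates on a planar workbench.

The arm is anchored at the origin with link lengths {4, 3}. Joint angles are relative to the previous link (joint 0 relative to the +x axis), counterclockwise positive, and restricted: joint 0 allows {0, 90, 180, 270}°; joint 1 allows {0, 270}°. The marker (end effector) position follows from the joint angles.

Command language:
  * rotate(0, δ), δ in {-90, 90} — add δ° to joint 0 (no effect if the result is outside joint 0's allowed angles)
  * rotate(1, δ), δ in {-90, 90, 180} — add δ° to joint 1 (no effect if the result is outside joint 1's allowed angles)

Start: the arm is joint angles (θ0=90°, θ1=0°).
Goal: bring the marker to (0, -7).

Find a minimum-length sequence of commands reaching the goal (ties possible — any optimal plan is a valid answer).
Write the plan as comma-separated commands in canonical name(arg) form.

start: joint angles (θ0=90°, θ1=0°)
t=1 rotate(0, 90) ⇒ joint angles (θ0=180°, θ1=0°)
t=2 rotate(0, 90) ⇒ joint angles (θ0=270°, θ1=0°)
nothing shorter than 2 reaches the goal.

rotate(0, 90), rotate(0, 90)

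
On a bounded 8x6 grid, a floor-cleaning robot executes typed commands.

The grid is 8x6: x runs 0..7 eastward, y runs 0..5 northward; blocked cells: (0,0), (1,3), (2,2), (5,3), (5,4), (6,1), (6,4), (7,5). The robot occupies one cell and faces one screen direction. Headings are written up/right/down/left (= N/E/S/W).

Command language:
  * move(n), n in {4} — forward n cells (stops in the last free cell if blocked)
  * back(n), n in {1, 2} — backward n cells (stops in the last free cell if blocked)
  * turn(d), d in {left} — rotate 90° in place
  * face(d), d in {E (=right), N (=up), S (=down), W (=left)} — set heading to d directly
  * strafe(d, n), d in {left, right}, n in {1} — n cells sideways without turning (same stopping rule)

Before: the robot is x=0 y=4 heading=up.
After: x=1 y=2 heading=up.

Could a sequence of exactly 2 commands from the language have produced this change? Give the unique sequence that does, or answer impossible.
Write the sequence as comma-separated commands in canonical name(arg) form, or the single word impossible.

key: running strafe(right, 1) before back(2) would end elsewhere — order is forced
begin: x=0 y=4 heading=up
step 1 (back(2)): x=0 y=2 heading=up
step 2 (strafe(right, 1)): x=1 y=2 heading=up
all 100 alternatives checked — unique.

back(2), strafe(right, 1)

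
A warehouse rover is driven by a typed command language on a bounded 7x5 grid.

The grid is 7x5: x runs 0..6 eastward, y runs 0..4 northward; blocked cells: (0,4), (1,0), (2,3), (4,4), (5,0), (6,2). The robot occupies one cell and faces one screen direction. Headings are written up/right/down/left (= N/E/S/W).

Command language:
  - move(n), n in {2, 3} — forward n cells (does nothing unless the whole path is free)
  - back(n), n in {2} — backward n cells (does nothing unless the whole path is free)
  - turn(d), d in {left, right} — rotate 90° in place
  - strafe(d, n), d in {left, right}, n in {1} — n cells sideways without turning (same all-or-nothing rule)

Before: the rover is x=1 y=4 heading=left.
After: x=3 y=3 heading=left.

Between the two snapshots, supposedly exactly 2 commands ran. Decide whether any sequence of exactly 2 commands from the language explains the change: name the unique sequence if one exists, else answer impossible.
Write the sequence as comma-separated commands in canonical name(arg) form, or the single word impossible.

key: still facing W at the end — nothing in the sequence rotates
start: x=1 y=4 heading=left
[1] after back(2): x=3 y=4 heading=left
[2] after strafe(left, 1): x=3 y=3 heading=left
no other 2-command option fits: unique.

back(2), strafe(left, 1)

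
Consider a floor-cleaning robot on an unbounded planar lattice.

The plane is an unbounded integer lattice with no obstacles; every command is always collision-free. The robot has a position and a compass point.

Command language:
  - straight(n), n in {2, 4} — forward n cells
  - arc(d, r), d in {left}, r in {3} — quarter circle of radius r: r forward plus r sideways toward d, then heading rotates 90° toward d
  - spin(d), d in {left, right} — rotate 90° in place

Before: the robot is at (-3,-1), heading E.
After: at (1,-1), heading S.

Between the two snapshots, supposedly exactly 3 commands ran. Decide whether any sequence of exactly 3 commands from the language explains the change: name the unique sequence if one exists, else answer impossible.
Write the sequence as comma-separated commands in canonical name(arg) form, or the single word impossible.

key: position moved to (1,-1) AND the heading swung to S — translation plus rotation needed
initial: at (-3,-1), heading E
1. straight(2) → at (-1,-1), heading E
2. straight(2) → at (1,-1), heading E
3. spin(right) → at (1,-1), heading S
all 125 alternatives checked — unique.

straight(2), straight(2), spin(right)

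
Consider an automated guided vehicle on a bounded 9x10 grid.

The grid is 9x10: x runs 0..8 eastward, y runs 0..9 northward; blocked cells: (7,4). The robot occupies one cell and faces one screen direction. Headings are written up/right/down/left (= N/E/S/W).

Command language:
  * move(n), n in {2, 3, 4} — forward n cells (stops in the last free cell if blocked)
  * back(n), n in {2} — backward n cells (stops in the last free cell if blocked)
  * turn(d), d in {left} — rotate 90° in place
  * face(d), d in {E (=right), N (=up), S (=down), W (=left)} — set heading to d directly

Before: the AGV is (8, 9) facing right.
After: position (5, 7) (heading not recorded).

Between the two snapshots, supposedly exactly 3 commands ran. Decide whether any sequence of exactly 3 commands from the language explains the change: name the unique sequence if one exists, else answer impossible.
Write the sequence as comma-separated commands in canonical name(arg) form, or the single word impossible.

impossible

no 3-step route produces this change.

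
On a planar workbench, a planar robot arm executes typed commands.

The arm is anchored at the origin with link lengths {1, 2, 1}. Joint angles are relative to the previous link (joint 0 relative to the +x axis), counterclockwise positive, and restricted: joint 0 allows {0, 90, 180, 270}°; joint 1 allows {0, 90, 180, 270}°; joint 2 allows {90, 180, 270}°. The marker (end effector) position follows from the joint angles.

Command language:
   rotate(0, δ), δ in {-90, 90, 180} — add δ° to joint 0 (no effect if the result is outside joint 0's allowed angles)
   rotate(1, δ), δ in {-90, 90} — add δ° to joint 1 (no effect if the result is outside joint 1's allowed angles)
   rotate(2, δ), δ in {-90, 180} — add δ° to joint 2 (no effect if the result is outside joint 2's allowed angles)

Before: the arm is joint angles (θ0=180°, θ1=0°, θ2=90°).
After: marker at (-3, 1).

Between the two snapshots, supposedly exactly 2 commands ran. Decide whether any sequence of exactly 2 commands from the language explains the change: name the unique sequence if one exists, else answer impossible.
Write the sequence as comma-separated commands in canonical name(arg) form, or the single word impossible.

key: running rotate(2, 180) before rotate(2, -90) would end elsewhere — order is forced
begin: joint angles (θ0=180°, θ1=0°, θ2=90°)
1. rotate(2, -90) → joint angles (θ0=180°, θ1=0°, θ2=90°)
2. rotate(2, 180) → joint angles (θ0=180°, θ1=0°, θ2=270°)
no rival 2-sequence matches.

rotate(2, -90), rotate(2, 180)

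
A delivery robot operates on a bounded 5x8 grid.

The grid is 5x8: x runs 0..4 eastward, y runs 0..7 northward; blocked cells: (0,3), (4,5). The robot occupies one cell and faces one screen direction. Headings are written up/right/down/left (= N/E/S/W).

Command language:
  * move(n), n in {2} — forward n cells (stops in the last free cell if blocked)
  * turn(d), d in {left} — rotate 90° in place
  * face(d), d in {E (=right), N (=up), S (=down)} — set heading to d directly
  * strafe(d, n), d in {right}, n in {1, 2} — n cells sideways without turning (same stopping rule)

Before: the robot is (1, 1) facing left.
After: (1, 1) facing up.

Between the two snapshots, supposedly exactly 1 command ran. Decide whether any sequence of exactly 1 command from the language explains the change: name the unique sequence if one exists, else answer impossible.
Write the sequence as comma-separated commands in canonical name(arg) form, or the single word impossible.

key: parked at (1,1) the whole time — nothing moves the robot
begin: (1, 1) facing left
[1] after face(N): (1, 1) facing up
no rival 1-sequence matches.

face(N)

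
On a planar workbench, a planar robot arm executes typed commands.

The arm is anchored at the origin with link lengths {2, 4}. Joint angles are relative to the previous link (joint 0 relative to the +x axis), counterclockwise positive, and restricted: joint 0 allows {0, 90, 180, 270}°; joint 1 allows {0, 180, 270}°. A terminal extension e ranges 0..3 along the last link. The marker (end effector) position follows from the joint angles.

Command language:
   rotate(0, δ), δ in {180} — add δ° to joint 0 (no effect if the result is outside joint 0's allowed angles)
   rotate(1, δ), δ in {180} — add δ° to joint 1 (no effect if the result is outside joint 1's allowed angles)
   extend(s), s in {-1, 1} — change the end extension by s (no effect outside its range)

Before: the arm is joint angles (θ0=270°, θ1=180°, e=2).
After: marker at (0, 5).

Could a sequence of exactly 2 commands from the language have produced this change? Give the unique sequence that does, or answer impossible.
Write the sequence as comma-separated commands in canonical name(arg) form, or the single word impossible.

initial: joint angles (θ0=270°, θ1=180°, e=2)
step 1 (extend(1)): joint angles (θ0=270°, θ1=180°, e=3)
step 2 (extend(1)): joint angles (θ0=270°, θ1=180°, e=3)
no rival 2-sequence matches.

extend(1), extend(1)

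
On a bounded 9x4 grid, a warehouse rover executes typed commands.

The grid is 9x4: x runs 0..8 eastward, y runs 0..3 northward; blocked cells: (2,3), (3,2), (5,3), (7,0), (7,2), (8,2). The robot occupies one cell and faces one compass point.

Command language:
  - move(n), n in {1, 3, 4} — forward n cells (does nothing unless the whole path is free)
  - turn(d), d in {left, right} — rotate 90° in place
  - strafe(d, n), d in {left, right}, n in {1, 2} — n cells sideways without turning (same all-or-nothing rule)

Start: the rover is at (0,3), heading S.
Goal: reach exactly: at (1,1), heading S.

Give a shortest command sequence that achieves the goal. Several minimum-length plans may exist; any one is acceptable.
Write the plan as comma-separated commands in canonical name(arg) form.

strafe(left, 1), move(1), move(1)

t0: at (0,3), heading S
1. strafe(left, 1) → at (1,3), heading S
2. move(1) → at (1,2), heading S
3. move(1) → at (1,1), heading S
no 2-step plan works, so 3 is optimal.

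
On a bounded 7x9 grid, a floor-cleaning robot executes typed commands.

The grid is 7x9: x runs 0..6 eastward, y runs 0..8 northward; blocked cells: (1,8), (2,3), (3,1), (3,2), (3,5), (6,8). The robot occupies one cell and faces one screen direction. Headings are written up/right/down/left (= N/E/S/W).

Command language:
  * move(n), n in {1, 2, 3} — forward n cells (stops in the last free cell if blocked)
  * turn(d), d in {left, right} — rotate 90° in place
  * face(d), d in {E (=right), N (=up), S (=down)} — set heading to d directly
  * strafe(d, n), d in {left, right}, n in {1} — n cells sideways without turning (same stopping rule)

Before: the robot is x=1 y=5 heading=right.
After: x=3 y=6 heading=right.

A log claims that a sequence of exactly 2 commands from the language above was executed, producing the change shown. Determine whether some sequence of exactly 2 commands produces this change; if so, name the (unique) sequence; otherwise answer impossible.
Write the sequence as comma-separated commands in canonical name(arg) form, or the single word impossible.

key: order matters: swapping strafe(left, 1) and move(2) lands elsewhere
start: x=1 y=5 heading=right
step 1 (strafe(left, 1)): x=1 y=6 heading=right
step 2 (move(2)): x=3 y=6 heading=right
uniquely the one of 100 2-step routes that fits.

strafe(left, 1), move(2)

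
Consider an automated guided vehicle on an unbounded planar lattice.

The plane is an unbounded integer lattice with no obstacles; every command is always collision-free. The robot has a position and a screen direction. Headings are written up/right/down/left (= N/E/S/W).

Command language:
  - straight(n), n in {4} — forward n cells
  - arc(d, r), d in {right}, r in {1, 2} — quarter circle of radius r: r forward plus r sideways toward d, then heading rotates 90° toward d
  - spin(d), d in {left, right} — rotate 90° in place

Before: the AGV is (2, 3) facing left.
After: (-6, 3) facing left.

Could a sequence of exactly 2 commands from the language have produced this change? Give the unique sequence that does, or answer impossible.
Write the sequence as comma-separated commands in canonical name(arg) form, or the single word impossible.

straight(4), straight(4)

key: still facing W at the end — nothing in the sequence rotates
begin: (2, 3) facing left
step 1 (straight(4)): (-2, 3) facing left
step 2 (straight(4)): (-6, 3) facing left
uniquely the one of 25 2-step routes that fits.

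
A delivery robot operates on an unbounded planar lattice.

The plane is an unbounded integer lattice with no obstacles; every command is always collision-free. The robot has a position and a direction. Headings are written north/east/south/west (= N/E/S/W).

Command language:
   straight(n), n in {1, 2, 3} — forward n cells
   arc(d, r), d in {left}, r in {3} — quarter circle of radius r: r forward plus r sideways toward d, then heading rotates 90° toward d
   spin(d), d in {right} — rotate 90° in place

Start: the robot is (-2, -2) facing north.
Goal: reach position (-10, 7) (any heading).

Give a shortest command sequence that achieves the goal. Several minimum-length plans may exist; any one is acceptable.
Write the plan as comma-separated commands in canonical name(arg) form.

t0: (-2, -2) facing north
[1] after arc(left, 3): (-5, 1) facing west
[2] after spin(right): (-5, 1) facing north
[3] after straight(3): (-5, 4) facing north
[4] after arc(left, 3): (-8, 7) facing west
[5] after straight(2): (-10, 7) facing west
minimal: 5 command(s), checked below 5.

arc(left, 3), spin(right), straight(3), arc(left, 3), straight(2)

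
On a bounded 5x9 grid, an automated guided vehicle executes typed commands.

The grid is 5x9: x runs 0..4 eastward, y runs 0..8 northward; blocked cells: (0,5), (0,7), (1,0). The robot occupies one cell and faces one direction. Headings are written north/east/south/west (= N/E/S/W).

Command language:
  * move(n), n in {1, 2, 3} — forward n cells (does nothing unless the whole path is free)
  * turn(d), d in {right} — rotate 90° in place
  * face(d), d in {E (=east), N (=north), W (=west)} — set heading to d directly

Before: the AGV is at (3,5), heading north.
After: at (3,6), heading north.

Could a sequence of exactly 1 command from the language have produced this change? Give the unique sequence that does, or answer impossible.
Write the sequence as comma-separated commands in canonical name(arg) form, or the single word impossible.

move(1)

key: heading stays N — the single command does not turn
t0: at (3,5), heading north
1. move(1) → at (3,6), heading north
all 7 alternatives checked — unique.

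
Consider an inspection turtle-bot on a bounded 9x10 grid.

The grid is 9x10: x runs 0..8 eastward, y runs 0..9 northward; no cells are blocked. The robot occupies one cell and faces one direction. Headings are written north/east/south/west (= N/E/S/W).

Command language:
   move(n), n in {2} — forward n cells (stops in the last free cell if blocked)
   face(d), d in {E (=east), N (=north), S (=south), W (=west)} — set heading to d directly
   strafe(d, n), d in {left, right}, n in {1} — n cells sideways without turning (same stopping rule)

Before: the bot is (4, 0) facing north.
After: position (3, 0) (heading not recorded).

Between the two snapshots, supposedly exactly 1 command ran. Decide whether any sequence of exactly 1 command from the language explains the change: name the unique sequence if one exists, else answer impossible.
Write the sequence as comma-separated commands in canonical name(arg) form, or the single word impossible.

start: (4, 0) facing north
step 1 (strafe(left, 1)): (3, 0) facing north
uniquely the one of 7 1-step routes that fits.

strafe(left, 1)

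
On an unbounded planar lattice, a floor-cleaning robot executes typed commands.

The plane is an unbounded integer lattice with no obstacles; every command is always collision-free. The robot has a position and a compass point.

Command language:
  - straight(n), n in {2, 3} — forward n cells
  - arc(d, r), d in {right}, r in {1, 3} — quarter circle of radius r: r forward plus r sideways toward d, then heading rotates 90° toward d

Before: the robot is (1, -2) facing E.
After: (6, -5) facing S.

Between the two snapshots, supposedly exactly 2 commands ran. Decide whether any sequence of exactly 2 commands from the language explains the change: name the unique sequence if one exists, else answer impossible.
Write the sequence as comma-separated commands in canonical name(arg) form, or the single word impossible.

key: order matters: swapping straight(2) and arc(right, 3) lands elsewhere
from: (1, -2) facing E
step 1 (straight(2)): (3, -2) facing E
step 2 (arc(right, 3)): (6, -5) facing S
uniquely the one of 16 2-step routes that fits.

straight(2), arc(right, 3)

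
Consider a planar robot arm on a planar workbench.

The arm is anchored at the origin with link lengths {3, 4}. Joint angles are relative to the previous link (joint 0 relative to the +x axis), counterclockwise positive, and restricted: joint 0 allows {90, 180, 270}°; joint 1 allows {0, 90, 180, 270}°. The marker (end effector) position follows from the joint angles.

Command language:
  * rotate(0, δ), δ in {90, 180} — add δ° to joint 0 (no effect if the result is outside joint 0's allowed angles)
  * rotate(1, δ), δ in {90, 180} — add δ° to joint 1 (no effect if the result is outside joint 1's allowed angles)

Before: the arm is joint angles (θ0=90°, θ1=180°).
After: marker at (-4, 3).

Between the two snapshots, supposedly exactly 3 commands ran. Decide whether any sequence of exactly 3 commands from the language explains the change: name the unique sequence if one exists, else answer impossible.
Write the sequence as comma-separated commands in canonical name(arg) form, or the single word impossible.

rotate(1, 90), rotate(1, 90), rotate(1, 90)

from: joint angles (θ0=90°, θ1=180°)
t=1 rotate(1, 90) ⇒ joint angles (θ0=90°, θ1=270°)
t=2 rotate(1, 90) ⇒ joint angles (θ0=90°, θ1=0°)
t=3 rotate(1, 90) ⇒ joint angles (θ0=90°, θ1=90°)
no rival 3-sequence matches.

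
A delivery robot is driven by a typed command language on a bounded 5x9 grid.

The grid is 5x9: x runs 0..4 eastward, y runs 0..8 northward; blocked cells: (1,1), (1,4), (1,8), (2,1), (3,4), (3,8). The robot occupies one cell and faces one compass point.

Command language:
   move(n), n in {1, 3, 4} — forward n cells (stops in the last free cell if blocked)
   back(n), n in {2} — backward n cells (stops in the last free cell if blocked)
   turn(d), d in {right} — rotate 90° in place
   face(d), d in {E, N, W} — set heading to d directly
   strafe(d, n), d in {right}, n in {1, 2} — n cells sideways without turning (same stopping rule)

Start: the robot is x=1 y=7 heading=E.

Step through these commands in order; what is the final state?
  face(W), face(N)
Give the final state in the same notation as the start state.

begin: x=1 y=7 heading=E
[1] after face(W): x=1 y=7 heading=W
[2] after face(N): x=1 y=7 heading=N

x=1 y=7 heading=N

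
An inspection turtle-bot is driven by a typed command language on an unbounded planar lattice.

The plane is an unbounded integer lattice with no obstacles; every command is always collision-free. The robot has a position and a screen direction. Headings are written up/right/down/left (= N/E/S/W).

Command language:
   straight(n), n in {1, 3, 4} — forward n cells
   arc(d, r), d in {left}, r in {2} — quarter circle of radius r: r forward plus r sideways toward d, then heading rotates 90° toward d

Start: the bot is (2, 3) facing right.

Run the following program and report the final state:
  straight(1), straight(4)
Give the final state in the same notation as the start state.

(7, 3) facing right

start: (2, 3) facing right
step 1 (straight(1)): (3, 3) facing right
step 2 (straight(4)): (7, 3) facing right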